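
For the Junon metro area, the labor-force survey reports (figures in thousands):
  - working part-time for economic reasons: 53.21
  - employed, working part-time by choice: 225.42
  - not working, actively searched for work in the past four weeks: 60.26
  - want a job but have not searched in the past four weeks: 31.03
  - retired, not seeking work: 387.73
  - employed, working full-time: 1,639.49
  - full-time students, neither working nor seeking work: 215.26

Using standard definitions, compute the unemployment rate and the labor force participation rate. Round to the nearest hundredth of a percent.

Employed = 53.21 + 225.42 + 1,639.49 = 1,918.12 thousand (anyone who worked, including part-time for economic reasons, counts as employed).
Unemployed = 60.26 thousand.
Labor force = 1,918.12 + 60.26 = 1,978.38 thousand.
Not in labor force = 31.03 + 387.73 + 215.26 = 634.02 thousand (those not working and not actively searching are outside the labor force — including those who want a job but have given up searching).
Civilian working-age population = 1,978.38 + 634.02 = 2,612.40 thousand.
Unemployment rate = 60.26 / 1,978.38 = 3.05%.
Labor force participation rate = 1,978.38 / 2,612.40 = 75.73%.

Unemployment rate ≈ 3.05%; labor force participation rate ≈ 75.73%.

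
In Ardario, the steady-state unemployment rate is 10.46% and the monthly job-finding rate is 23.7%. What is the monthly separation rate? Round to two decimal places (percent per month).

Separation rate ≈ 2.77% per month.

From u* = s/(s+f): s = u·f/(1−u).
s = 0.1046 × 23.7 / (1 − 0.1046) = 2.4790 / 0.8954 ≈ 2.77% per month.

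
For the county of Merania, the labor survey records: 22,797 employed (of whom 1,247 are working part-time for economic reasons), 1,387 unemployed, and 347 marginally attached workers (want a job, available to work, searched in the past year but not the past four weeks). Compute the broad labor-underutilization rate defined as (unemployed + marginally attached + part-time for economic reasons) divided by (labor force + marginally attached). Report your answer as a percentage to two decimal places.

Broad underutilization rate ≈ 12.15%.

Labor force = 22,797 + 1,387 = 24,184.
Numerator = 1,387 + 347 + 1,247 = 2,981.
Denominator = 24,184 + 347 = 24,531.
Broad rate = 2,981 / 24,531 = 12.15%.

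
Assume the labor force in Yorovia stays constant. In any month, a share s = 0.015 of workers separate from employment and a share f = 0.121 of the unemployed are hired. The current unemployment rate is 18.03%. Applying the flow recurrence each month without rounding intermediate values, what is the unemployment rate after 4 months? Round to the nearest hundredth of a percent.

With a fixed labor force, u_{t+1} = u_t + s·(1−u_t) − f·u_t = u_t·(1−s−f) + s.
Here 1−s−f = 0.864 and s = 0.015.
u_1 = 0.180300 × 0.864 + 0.015 = 0.170779.
u_2 = 0.170779 × 0.864 + 0.015 = 0.162553.
u_3 = 0.162553 × 0.864 + 0.015 = 0.155446.
u_4 = 0.155446 × 0.864 + 0.015 = 0.149305.

Unemployment rate after four months ≈ 14.93%.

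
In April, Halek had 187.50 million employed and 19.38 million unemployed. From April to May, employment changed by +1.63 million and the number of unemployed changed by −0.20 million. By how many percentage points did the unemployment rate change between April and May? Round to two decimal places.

April: labor force = 187.50 + 19.38 = 206.88; u = 19.38/206.88 = 9.37%.
May: labor force = 189.13 + 19.18 = 208.31; u = 19.18/208.31 = 9.21%.
Change = 9.21% − 9.37% = −0.16 pp.

The unemployment rate changed by −0.16 percentage points.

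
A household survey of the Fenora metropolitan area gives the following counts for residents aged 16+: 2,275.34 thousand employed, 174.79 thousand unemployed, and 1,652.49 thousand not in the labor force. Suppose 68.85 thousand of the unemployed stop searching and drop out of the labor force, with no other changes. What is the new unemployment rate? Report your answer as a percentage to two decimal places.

New unemployment rate ≈ 4.45%.

Initially, labor force = 2,275.34 + 174.79 = 2,450.13 thousand, so u = 174.79/2,450.13 = 7.13%.
After the change, unemployed and labor force both fall by 68.85 → E = 2,275.34, U = 105.94, labor force = 2,381.28 thousand.
New unemployment rate = 105.94 / 2,381.28 = 4.45%.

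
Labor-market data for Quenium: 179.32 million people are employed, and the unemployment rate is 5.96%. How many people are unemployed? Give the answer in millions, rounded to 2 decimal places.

Let U be the number unemployed. The labor force is E + U, and U/(E+U) = 0.0596.
So U = 0.0596 × 179.32 / (1 − 0.0596) = 10.6875 / 0.9404 ≈ 11.36 million.

About 11.36 million are unemployed.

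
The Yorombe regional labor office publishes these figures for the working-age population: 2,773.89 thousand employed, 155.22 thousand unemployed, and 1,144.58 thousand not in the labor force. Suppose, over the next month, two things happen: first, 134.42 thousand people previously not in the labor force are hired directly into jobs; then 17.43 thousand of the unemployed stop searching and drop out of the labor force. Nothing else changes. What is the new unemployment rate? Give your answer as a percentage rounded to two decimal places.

New unemployment rate ≈ 4.52%.

Initially, labor force = 2,773.89 + 155.22 = 2,929.11 thousand, so u = 155.22/2,929.11 = 5.30%.
After the first change, employed and labor force both rise by 134.42; unemployed unchanged → E = 2,908.31, U = 155.22, labor force = 3,063.53 thousand.
After the second change, unemployed and labor force both fall by 17.43 → E = 2,908.31, U = 137.79, labor force = 3,046.10 thousand.
New unemployment rate = 137.79 / 3,046.10 = 4.52%.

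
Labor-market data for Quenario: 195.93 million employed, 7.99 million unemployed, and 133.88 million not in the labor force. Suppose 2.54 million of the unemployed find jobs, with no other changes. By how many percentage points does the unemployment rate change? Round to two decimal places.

The unemployment rate changes by −1.25 percentage points.

Initially, labor force = 195.93 + 7.99 = 203.92 million, so u = 7.99/203.92 = 3.92%.
After the change, unemployed falls and employed rises by 2.54; labor force unchanged → E = 198.47, U = 5.45, labor force = 203.92 million.
New unemployment rate = 5.45 / 203.92 = 2.67%.
Change = 2.67% − 3.92% = −1.25 percentage points.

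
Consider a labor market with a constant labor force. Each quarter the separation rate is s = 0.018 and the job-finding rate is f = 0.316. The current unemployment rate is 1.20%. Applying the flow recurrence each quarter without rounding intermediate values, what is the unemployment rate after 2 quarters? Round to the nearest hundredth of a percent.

Unemployment rate after two quarters ≈ 3.53%.

With a fixed labor force, u_{t+1} = u_t + s·(1−u_t) − f·u_t = u_t·(1−s−f) + s.
Here 1−s−f = 0.666 and s = 0.018.
u_1 = 0.012000 × 0.666 + 0.018 = 0.025992.
u_2 = 0.025992 × 0.666 + 0.018 = 0.035311.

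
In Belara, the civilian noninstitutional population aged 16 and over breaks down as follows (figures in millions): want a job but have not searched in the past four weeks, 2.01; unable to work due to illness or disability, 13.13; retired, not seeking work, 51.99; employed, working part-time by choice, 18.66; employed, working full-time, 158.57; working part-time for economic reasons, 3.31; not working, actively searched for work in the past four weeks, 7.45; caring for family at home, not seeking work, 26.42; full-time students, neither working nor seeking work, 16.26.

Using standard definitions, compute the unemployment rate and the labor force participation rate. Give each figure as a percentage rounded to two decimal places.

Employed = 18.66 + 158.57 + 3.31 = 180.54 million (anyone who worked, including part-time for economic reasons, counts as employed).
Unemployed = 7.45 million.
Labor force = 180.54 + 7.45 = 187.99 million.
Not in labor force = 2.01 + 13.13 + 51.99 + 26.42 + 16.26 = 109.81 million (those not working and not actively searching are outside the labor force — including those who want a job but have given up searching).
Civilian working-age population = 187.99 + 109.81 = 297.80 million.
Unemployment rate = 7.45 / 187.99 = 3.96%.
Labor force participation rate = 187.99 / 297.80 = 63.13%.

Unemployment rate ≈ 3.96%; labor force participation rate ≈ 63.13%.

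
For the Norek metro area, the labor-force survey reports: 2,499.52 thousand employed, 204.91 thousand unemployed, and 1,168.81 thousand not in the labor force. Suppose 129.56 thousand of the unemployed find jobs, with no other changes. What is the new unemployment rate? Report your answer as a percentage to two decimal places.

New unemployment rate ≈ 2.79%.

Initially, labor force = 2,499.52 + 204.91 = 2,704.43 thousand, so u = 204.91/2,704.43 = 7.58%.
After the change, unemployed falls and employed rises by 129.56; labor force unchanged → E = 2,629.08, U = 75.35, labor force = 2,704.43 thousand.
New unemployment rate = 75.35 / 2,704.43 = 2.79%.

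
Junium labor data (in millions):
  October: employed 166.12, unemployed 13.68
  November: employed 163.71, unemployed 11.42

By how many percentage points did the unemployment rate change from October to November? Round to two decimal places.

The unemployment rate changed by −1.09 percentage points.

October: labor force = 166.12 + 13.68 = 179.80; u = 13.68/179.80 = 7.61%.
November: labor force = 163.71 + 11.42 = 175.13; u = 11.42/175.13 = 6.52%.
Change = 6.52% − 7.61% = −1.09 pp.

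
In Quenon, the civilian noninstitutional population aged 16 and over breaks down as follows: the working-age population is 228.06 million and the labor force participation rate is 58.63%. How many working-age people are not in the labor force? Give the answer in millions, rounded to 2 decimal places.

Share not in the labor force = 1 − 0.5863 = 0.4137.
Not in labor force = 0.4137 × 228.06 ≈ 94.35 million.

About 94.35 million are not in the labor force.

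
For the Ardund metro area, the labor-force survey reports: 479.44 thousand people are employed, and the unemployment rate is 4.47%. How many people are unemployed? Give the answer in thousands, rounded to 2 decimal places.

Let U be the number unemployed. The labor force is E + U, and U/(E+U) = 0.0447.
So U = 0.0447 × 479.44 / (1 − 0.0447) = 21.4310 / 0.9553 ≈ 22.43 thousand.

About 22.43 thousand are unemployed.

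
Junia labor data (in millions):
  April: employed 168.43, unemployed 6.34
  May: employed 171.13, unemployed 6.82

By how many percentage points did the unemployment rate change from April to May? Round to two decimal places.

The unemployment rate changed by +0.20 percentage points.

April: labor force = 168.43 + 6.34 = 174.77; u = 6.34/174.77 = 3.63%.
May: labor force = 171.13 + 6.82 = 177.95; u = 6.82/177.95 = 3.83%.
Change = 3.83% − 3.63% = +0.20 pp.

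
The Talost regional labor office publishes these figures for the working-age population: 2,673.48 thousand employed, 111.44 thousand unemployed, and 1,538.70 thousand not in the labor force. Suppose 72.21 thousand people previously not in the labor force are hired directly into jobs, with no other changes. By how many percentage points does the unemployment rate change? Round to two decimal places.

The unemployment rate changes by −0.10 percentage points.

Initially, labor force = 2,673.48 + 111.44 = 2,784.92 thousand, so u = 111.44/2,784.92 = 4.00%.
After the change, employed and labor force both rise by 72.21; unemployed unchanged → E = 2,745.69, U = 111.44, labor force = 2,857.13 thousand.
New unemployment rate = 111.44 / 2,857.13 = 3.90%.
Change = 3.90% − 4.00% = −0.10 percentage points.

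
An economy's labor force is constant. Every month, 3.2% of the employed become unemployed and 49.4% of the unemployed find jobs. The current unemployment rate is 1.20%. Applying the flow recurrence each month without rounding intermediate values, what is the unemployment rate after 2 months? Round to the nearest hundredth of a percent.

With a fixed labor force, u_{t+1} = u_t + s·(1−u_t) − f·u_t = u_t·(1−s−f) + s.
Here 1−s−f = 0.474 and s = 0.032.
u_1 = 0.012000 × 0.474 + 0.032 = 0.037688.
u_2 = 0.037688 × 0.474 + 0.032 = 0.049864.

Unemployment rate after two months ≈ 4.99%.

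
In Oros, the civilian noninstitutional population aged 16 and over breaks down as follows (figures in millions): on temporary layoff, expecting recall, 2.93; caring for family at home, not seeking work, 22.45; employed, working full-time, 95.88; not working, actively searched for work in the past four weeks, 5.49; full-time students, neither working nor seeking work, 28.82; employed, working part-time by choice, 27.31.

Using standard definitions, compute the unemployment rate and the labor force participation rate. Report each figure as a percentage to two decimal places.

Unemployment rate ≈ 6.40%; labor force participation rate ≈ 71.97%.

Employed = 95.88 + 27.31 = 123.19 million.
Unemployed = 2.93 + 5.49 = 8.42 million (jobless and actively searching, or on temporary layoff).
Labor force = 123.19 + 8.42 = 131.61 million.
Not in labor force = 22.45 + 28.82 = 51.27 million (those not working and not actively searching are outside the labor force).
Civilian working-age population = 131.61 + 51.27 = 182.88 million.
Unemployment rate = 8.42 / 131.61 = 6.40%.
Labor force participation rate = 131.61 / 182.88 = 71.97%.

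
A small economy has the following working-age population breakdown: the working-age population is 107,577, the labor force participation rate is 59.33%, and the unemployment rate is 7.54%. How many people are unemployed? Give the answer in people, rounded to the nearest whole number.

Labor force = 0.5933 × 107,577 = 63,825.
Unemployed = 0.0754 × 63,825 ≈ 4,812.

About 4,812 are unemployed.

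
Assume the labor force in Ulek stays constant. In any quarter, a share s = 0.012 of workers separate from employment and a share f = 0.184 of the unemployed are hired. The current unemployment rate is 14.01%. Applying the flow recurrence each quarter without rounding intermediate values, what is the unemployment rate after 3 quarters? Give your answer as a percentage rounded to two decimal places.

Unemployment rate after three quarters ≈ 10.22%.

With a fixed labor force, u_{t+1} = u_t + s·(1−u_t) − f·u_t = u_t·(1−s−f) + s.
Here 1−s−f = 0.804 and s = 0.012.
u_1 = 0.140100 × 0.804 + 0.012 = 0.124640.
u_2 = 0.124640 × 0.804 + 0.012 = 0.112211.
u_3 = 0.112211 × 0.804 + 0.012 = 0.102218.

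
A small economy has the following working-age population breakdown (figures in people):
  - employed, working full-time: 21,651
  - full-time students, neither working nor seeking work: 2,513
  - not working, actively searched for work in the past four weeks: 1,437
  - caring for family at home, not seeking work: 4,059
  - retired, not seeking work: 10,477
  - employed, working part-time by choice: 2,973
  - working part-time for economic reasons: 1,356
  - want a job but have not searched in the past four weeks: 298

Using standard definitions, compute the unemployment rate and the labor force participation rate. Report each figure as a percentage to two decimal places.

Unemployment rate ≈ 5.24%; labor force participation rate ≈ 61.25%.

Employed = 21,651 + 2,973 + 1,356 = 25,980 (anyone who worked, including part-time for economic reasons, counts as employed).
Unemployed = 1,437.
Labor force = 25,980 + 1,437 = 27,417.
Not in labor force = 2,513 + 4,059 + 10,477 + 298 = 17,347 (those not working and not actively searching are outside the labor force — including those who want a job but have given up searching).
Civilian working-age population = 27,417 + 17,347 = 44,764.
Unemployment rate = 1,437 / 27,417 = 5.24%.
Labor force participation rate = 27,417 / 44,764 = 61.25%.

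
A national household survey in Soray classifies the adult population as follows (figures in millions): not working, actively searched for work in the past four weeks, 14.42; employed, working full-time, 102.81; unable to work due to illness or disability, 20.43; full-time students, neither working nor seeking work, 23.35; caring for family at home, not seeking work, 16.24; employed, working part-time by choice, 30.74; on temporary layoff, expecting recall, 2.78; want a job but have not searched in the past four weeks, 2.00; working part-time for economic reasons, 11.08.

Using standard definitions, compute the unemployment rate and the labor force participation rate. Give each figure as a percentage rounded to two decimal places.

Unemployment rate ≈ 10.63%; labor force participation rate ≈ 72.29%.

Employed = 102.81 + 30.74 + 11.08 = 144.63 million (anyone who worked, including part-time for economic reasons, counts as employed).
Unemployed = 14.42 + 2.78 = 17.20 million (jobless and actively searching, or on temporary layoff).
Labor force = 144.63 + 17.20 = 161.83 million.
Not in labor force = 20.43 + 23.35 + 16.24 + 2.00 = 62.02 million (those not working and not actively searching are outside the labor force — including those who want a job but have given up searching).
Civilian working-age population = 161.83 + 62.02 = 223.85 million.
Unemployment rate = 17.20 / 161.83 = 10.63%.
Labor force participation rate = 161.83 / 223.85 = 72.29%.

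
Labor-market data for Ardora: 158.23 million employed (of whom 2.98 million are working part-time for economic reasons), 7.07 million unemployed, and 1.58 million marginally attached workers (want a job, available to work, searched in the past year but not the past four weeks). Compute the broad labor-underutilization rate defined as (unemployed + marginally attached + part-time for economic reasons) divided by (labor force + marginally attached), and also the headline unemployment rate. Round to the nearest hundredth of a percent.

Labor force = 158.23 + 7.07 = 165.30 million.
Numerator = 7.07 + 1.58 + 2.98 = 11.63 million.
Denominator = 165.30 + 1.58 = 166.88 million.
Broad rate = 11.63 / 166.88 = 6.97%.
Headline unemployment rate = 7.07 / 165.30 = 4.28%.

Broad underutilization rate ≈ 6.97%; headline unemployment rate ≈ 4.28%.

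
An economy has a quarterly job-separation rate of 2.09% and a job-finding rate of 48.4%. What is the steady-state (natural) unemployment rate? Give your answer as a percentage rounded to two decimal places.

At steady state the flows balance: s·E = f·U, so U/(E+U) = s/(s+f).
u* = 2.09 / (2.09 + 48.4) = 2.09 / 50.49 = 4.14%.

Steady-state unemployment rate ≈ 4.14%.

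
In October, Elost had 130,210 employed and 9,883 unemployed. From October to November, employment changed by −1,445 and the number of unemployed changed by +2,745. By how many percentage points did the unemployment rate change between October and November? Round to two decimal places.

The unemployment rate changed by +1.88 percentage points.

October: labor force = 130,210 + 9,883 = 140,093; u = 9,883/140,093 = 7.05%.
November: labor force = 128,765 + 12,628 = 141,393; u = 12,628/141,393 = 8.93%.
Change = 8.93% − 7.05% = +1.88 pp.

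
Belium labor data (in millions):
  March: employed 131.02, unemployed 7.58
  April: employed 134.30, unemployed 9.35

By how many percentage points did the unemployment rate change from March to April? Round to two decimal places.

March: labor force = 131.02 + 7.58 = 138.60; u = 7.58/138.60 = 5.47%.
April: labor force = 134.30 + 9.35 = 143.65; u = 9.35/143.65 = 6.51%.
Change = 6.51% − 5.47% = +1.04 pp.

The unemployment rate changed by +1.04 percentage points.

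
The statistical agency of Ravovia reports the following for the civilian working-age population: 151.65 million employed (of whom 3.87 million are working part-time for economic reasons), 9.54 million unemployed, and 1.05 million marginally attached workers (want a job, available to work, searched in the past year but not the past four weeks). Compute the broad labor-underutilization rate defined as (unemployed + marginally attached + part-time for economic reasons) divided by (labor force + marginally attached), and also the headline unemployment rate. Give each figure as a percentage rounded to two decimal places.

Broad underutilization rate ≈ 8.91%; headline unemployment rate ≈ 5.92%.

Labor force = 151.65 + 9.54 = 161.19 million.
Numerator = 9.54 + 1.05 + 3.87 = 14.46 million.
Denominator = 161.19 + 1.05 = 162.24 million.
Broad rate = 14.46 / 162.24 = 8.91%.
Headline unemployment rate = 9.54 / 161.19 = 5.92%.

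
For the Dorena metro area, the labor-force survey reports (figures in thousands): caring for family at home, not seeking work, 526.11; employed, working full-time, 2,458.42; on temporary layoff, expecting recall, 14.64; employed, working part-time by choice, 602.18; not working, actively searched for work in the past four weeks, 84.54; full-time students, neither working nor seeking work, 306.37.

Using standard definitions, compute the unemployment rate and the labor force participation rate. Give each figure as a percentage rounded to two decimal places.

Employed = 2,458.42 + 602.18 = 3,060.60 thousand.
Unemployed = 14.64 + 84.54 = 99.18 thousand (jobless and actively searching, or on temporary layoff).
Labor force = 3,060.60 + 99.18 = 3,159.78 thousand.
Not in labor force = 526.11 + 306.37 = 832.48 thousand (those not working and not actively searching are outside the labor force).
Civilian working-age population = 3,159.78 + 832.48 = 3,992.26 thousand.
Unemployment rate = 99.18 / 3,159.78 = 3.14%.
Labor force participation rate = 3,159.78 / 3,992.26 = 79.15%.

Unemployment rate ≈ 3.14%; labor force participation rate ≈ 79.15%.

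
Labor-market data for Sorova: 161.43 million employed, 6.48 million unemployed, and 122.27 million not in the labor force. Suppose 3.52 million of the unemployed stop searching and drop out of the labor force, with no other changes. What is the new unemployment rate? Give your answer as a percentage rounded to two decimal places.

Initially, labor force = 161.43 + 6.48 = 167.91 million, so u = 6.48/167.91 = 3.86%.
After the change, unemployed and labor force both fall by 3.52 → E = 161.43, U = 2.96, labor force = 164.39 million.
New unemployment rate = 2.96 / 164.39 = 1.80%.

New unemployment rate ≈ 1.80%.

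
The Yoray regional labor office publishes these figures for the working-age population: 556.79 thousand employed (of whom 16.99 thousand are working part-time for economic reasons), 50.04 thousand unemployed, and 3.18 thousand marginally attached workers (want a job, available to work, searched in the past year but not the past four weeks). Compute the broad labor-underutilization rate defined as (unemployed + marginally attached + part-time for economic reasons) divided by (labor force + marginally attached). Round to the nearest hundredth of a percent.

Broad underutilization rate ≈ 11.51%.

Labor force = 556.79 + 50.04 = 606.83 thousand.
Numerator = 50.04 + 3.18 + 16.99 = 70.21 thousand.
Denominator = 606.83 + 3.18 = 610.01 thousand.
Broad rate = 70.21 / 610.01 = 11.51%.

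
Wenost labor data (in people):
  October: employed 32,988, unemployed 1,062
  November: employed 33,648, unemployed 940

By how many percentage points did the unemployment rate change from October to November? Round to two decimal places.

The unemployment rate changed by −0.40 percentage points.

October: labor force = 32,988 + 1,062 = 34,050; u = 1,062/34,050 = 3.12%.
November: labor force = 33,648 + 940 = 34,588; u = 940/34,588 = 2.72%.
Change = 2.72% − 3.12% = −0.40 pp.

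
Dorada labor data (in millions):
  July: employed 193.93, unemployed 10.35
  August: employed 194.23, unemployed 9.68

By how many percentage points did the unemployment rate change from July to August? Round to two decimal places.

July: labor force = 193.93 + 10.35 = 204.28; u = 10.35/204.28 = 5.07%.
August: labor force = 194.23 + 9.68 = 203.91; u = 9.68/203.91 = 4.75%.
Change = 4.75% − 5.07% = −0.32 pp.

The unemployment rate changed by −0.32 percentage points.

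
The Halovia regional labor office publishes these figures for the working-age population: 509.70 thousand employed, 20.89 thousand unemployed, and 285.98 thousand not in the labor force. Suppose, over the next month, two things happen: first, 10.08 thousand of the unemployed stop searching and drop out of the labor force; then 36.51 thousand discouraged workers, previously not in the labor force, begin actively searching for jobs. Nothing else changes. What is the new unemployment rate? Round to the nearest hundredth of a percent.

New unemployment rate ≈ 8.50%.

Initially, labor force = 509.70 + 20.89 = 530.59 thousand, so u = 20.89/530.59 = 3.94%.
After the first change, unemployed and labor force both fall by 10.08 → E = 509.70, U = 10.81, labor force = 520.51 thousand.
After the second change, unemployed and labor force both rise by 36.51 → E = 509.70, U = 47.32, labor force = 557.02 thousand.
New unemployment rate = 47.32 / 557.02 = 8.50%.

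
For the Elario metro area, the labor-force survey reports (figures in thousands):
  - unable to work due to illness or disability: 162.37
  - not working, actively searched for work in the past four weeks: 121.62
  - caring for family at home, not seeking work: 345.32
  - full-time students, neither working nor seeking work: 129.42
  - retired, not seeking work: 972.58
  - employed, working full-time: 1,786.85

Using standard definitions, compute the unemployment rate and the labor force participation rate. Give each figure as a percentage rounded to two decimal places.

Employed = 1,786.85 thousand.
Unemployed = 121.62 thousand.
Labor force = 1,786.85 + 121.62 = 1,908.47 thousand.
Not in labor force = 162.37 + 345.32 + 129.42 + 972.58 = 1,609.69 thousand (those not working and not actively searching are outside the labor force).
Civilian working-age population = 1,908.47 + 1,609.69 = 3,518.16 thousand.
Unemployment rate = 121.62 / 1,908.47 = 6.37%.
Labor force participation rate = 1,908.47 / 3,518.16 = 54.25%.

Unemployment rate ≈ 6.37%; labor force participation rate ≈ 54.25%.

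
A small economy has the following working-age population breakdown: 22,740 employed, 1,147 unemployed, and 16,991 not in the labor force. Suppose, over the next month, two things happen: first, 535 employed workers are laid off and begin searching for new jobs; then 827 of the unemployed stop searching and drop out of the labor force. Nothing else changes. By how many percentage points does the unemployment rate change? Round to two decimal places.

Initially, labor force = 22,740 + 1,147 = 23,887, so u = 1,147/23,887 = 4.80%.
After the first change, employed falls and unemployed rises by 535; labor force unchanged → E = 22,205, U = 1,682, labor force = 23,887.
After the second change, unemployed and labor force both fall by 827 → E = 22,205, U = 855, labor force = 23,060.
New unemployment rate = 855 / 23,060 = 3.71%.
Change = 3.71% − 4.80% = −1.09 percentage points.

The unemployment rate changes by −1.09 percentage points.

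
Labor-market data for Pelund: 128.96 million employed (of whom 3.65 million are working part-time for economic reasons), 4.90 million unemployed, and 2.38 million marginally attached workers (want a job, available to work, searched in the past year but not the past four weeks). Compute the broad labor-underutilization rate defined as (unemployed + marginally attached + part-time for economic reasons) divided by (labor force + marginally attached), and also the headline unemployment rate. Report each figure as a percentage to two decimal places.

Broad underutilization rate ≈ 8.02%; headline unemployment rate ≈ 3.66%.

Labor force = 128.96 + 4.90 = 133.86 million.
Numerator = 4.90 + 2.38 + 3.65 = 10.93 million.
Denominator = 133.86 + 2.38 = 136.24 million.
Broad rate = 10.93 / 136.24 = 8.02%.
Headline unemployment rate = 4.90 / 133.86 = 3.66%.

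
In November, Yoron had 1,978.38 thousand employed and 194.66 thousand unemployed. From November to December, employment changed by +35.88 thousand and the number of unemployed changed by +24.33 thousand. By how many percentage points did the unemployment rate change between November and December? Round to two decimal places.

November: labor force = 1,978.38 + 194.66 = 2,173.04; u = 194.66/2,173.04 = 8.96%.
December: labor force = 2,014.26 + 218.99 = 2,233.25; u = 218.99/2,233.25 = 9.81%.
Change = 9.81% − 8.96% = +0.85 pp.

The unemployment rate changed by +0.85 percentage points.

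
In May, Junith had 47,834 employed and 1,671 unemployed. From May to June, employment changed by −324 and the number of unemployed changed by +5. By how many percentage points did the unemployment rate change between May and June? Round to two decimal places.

The unemployment rate changed by +0.03 percentage points.

May: labor force = 47,834 + 1,671 = 49,505; u = 1,671/49,505 = 3.38%.
June: labor force = 47,510 + 1,676 = 49,186; u = 1,676/49,186 = 3.41%.
Change = 3.41% − 3.38% = +0.03 pp.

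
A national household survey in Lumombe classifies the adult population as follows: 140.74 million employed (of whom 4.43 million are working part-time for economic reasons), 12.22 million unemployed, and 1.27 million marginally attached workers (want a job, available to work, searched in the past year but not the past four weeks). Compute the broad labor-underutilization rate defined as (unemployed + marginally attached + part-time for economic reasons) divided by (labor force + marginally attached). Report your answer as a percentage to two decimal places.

Labor force = 140.74 + 12.22 = 152.96 million.
Numerator = 12.22 + 1.27 + 4.43 = 17.92 million.
Denominator = 152.96 + 1.27 = 154.23 million.
Broad rate = 17.92 / 154.23 = 11.62%.

Broad underutilization rate ≈ 11.62%.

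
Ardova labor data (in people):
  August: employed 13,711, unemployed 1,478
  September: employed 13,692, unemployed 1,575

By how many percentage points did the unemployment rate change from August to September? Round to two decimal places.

The unemployment rate changed by +0.59 percentage points.

August: labor force = 13,711 + 1,478 = 15,189; u = 1,478/15,189 = 9.73%.
September: labor force = 13,692 + 1,575 = 15,267; u = 1,575/15,267 = 10.32%.
Change = 10.32% − 9.73% = +0.59 pp.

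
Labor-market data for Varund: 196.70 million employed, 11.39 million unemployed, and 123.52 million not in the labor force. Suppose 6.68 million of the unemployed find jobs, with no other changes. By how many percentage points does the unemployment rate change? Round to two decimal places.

The unemployment rate changes by −3.21 percentage points.

Initially, labor force = 196.70 + 11.39 = 208.09 million, so u = 11.39/208.09 = 5.47%.
After the change, unemployed falls and employed rises by 6.68; labor force unchanged → E = 203.38, U = 4.71, labor force = 208.09 million.
New unemployment rate = 4.71 / 208.09 = 2.26%.
Change = 2.26% − 5.47% = −3.21 percentage points.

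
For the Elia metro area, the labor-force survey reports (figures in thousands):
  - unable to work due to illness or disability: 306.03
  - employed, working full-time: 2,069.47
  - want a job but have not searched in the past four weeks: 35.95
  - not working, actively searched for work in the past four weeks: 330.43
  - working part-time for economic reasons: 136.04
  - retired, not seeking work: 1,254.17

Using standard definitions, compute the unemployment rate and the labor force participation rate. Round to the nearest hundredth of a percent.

Employed = 2,069.47 + 136.04 = 2,205.51 thousand (anyone who worked, including part-time for economic reasons, counts as employed).
Unemployed = 330.43 thousand.
Labor force = 2,205.51 + 330.43 = 2,535.94 thousand.
Not in labor force = 306.03 + 35.95 + 1,254.17 = 1,596.15 thousand (those not working and not actively searching are outside the labor force — including those who want a job but have given up searching).
Civilian working-age population = 2,535.94 + 1,596.15 = 4,132.09 thousand.
Unemployment rate = 330.43 / 2,535.94 = 13.03%.
Labor force participation rate = 2,535.94 / 4,132.09 = 61.37%.

Unemployment rate ≈ 13.03%; labor force participation rate ≈ 61.37%.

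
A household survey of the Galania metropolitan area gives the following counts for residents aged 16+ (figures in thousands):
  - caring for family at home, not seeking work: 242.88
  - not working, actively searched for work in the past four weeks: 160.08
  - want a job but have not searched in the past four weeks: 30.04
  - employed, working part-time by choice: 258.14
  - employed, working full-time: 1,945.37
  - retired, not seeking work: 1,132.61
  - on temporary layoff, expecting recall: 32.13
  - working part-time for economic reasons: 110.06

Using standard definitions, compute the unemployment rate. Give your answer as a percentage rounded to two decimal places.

Employed = 258.14 + 1,945.37 + 110.06 = 2,313.57 thousand (anyone who worked, including part-time for economic reasons, counts as employed).
Unemployed = 160.08 + 32.13 = 192.21 thousand (jobless and actively searching, or on temporary layoff).
Labor force = 2,313.57 + 192.21 = 2,505.78 thousand.
Unemployment rate = 192.21 / 2,505.78 = 7.67%.

Unemployment rate ≈ 7.67%.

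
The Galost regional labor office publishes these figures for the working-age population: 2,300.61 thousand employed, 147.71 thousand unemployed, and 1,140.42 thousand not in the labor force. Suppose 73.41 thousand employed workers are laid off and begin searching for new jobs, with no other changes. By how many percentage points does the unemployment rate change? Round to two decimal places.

The unemployment rate changes by +3.00 percentage points.

Initially, labor force = 2,300.61 + 147.71 = 2,448.32 thousand, so u = 147.71/2,448.32 = 6.03%.
After the change, employed falls and unemployed rises by 73.41; labor force unchanged → E = 2,227.20, U = 221.12, labor force = 2,448.32 thousand.
New unemployment rate = 221.12 / 2,448.32 = 9.03%.
Change = 9.03% − 6.03% = +3.00 percentage points.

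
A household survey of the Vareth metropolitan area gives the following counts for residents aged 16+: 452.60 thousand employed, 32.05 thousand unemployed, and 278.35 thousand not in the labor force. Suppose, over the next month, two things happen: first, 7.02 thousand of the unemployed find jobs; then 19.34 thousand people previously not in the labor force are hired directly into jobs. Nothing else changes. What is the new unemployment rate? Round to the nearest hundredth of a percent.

Initially, labor force = 452.60 + 32.05 = 484.65 thousand, so u = 32.05/484.65 = 6.61%.
After the first change, unemployed falls and employed rises by 7.02; labor force unchanged → E = 459.62, U = 25.03, labor force = 484.65 thousand.
After the second change, employed and labor force both rise by 19.34; unemployed unchanged → E = 478.96, U = 25.03, labor force = 503.99 thousand.
New unemployment rate = 25.03 / 503.99 = 4.97%.

New unemployment rate ≈ 4.97%.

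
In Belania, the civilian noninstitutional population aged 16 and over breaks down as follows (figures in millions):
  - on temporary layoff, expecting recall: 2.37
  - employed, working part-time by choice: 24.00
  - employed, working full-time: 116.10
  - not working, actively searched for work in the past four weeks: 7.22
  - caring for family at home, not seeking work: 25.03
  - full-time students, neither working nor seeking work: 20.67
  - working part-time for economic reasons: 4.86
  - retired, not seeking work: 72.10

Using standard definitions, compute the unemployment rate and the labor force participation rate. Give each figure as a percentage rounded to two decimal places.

Employed = 24.00 + 116.10 + 4.86 = 144.96 million (anyone who worked, including part-time for economic reasons, counts as employed).
Unemployed = 2.37 + 7.22 = 9.59 million (jobless and actively searching, or on temporary layoff).
Labor force = 144.96 + 9.59 = 154.55 million.
Not in labor force = 25.03 + 20.67 + 72.10 = 117.80 million (those not working and not actively searching are outside the labor force).
Civilian working-age population = 154.55 + 117.80 = 272.35 million.
Unemployment rate = 9.59 / 154.55 = 6.21%.
Labor force participation rate = 154.55 / 272.35 = 56.75%.

Unemployment rate ≈ 6.21%; labor force participation rate ≈ 56.75%.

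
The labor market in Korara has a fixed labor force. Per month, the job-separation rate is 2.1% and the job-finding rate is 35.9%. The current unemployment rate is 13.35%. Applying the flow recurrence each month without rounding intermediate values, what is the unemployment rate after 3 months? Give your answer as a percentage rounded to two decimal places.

With a fixed labor force, u_{t+1} = u_t + s·(1−u_t) − f·u_t = u_t·(1−s−f) + s.
Here 1−s−f = 0.620 and s = 0.021.
u_1 = 0.133500 × 0.620 + 0.021 = 0.103770.
u_2 = 0.103770 × 0.620 + 0.021 = 0.085337.
u_3 = 0.085337 × 0.620 + 0.021 = 0.073909.

Unemployment rate after three months ≈ 7.39%.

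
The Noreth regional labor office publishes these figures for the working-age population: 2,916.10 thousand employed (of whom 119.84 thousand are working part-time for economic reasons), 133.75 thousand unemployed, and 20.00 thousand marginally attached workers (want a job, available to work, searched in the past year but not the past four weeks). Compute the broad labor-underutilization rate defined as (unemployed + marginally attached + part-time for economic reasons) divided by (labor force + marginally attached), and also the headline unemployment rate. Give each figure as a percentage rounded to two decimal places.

Broad underutilization rate ≈ 8.91%; headline unemployment rate ≈ 4.39%.

Labor force = 2,916.10 + 133.75 = 3,049.85 thousand.
Numerator = 133.75 + 20.00 + 119.84 = 273.59 thousand.
Denominator = 3,049.85 + 20.00 = 3,069.85 thousand.
Broad rate = 273.59 / 3,069.85 = 8.91%.
Headline unemployment rate = 133.75 / 3,049.85 = 4.39%.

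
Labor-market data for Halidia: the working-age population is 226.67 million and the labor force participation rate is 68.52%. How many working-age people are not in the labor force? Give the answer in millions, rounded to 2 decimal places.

About 71.36 million are not in the labor force.

Share not in the labor force = 1 − 0.6852 = 0.3148.
Not in labor force = 0.3148 × 226.67 ≈ 71.36 million.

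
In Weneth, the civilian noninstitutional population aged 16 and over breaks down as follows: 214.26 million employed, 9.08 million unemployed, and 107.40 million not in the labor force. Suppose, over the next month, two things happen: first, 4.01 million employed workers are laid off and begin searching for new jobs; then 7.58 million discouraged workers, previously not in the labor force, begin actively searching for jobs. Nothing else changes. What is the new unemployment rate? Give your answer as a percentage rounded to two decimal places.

Initially, labor force = 214.26 + 9.08 = 223.34 million, so u = 9.08/223.34 = 4.07%.
After the first change, employed falls and unemployed rises by 4.01; labor force unchanged → E = 210.25, U = 13.09, labor force = 223.34 million.
After the second change, unemployed and labor force both rise by 7.58 → E = 210.25, U = 20.67, labor force = 230.92 million.
New unemployment rate = 20.67 / 230.92 = 8.95%.

New unemployment rate ≈ 8.95%.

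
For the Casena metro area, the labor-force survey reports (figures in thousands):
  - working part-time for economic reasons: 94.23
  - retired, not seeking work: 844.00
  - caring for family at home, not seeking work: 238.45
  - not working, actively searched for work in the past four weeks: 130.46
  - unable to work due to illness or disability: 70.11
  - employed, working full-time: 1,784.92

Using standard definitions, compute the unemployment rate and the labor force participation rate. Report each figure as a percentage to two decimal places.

Employed = 94.23 + 1,784.92 = 1,879.15 thousand (anyone who worked, including part-time for economic reasons, counts as employed).
Unemployed = 130.46 thousand.
Labor force = 1,879.15 + 130.46 = 2,009.61 thousand.
Not in labor force = 844.00 + 238.45 + 70.11 = 1,152.56 thousand (those not working and not actively searching are outside the labor force).
Civilian working-age population = 2,009.61 + 1,152.56 = 3,162.17 thousand.
Unemployment rate = 130.46 / 2,009.61 = 6.49%.
Labor force participation rate = 2,009.61 / 3,162.17 = 63.55%.

Unemployment rate ≈ 6.49%; labor force participation rate ≈ 63.55%.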